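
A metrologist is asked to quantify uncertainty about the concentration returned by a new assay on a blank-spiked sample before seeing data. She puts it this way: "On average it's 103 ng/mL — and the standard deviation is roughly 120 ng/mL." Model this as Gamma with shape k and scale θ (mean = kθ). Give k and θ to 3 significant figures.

For Gamma(k, scale θ): mean = kθ, variance = kθ², so CV = 1/√k.
CV = SD/mean = 120/103 = 1.165, hence k = 1/CV² = 0.737.
Then θ = mean/k = 103/0.737 = 140.

k ≈ 0.737, θ ≈ 140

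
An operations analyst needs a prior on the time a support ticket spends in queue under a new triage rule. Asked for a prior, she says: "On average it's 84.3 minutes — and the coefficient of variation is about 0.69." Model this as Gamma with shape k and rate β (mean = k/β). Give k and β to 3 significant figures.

For Gamma(k, rate β): mean = k/β, variance = k/β², so CV = 1/√k.
CV = 0.69, hence k = 1/CV² = 2.1.
Then β = k/mean = 2.1/84.3 = 0.0249.

k ≈ 2.1, β ≈ 0.0249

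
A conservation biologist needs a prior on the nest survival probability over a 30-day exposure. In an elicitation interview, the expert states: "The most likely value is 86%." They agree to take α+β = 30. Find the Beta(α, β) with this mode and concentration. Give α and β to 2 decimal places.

For α,β > 1 the Beta mode is (α−1)/(α+β−2). With α+β = 30, the mode is (α−1)/28.
Set (α−1)/28 = 0.86 → α = 1 + 0.86·28 = 25.08.
β = 30 − α = 4.92.

α = 25.08, β = 4.92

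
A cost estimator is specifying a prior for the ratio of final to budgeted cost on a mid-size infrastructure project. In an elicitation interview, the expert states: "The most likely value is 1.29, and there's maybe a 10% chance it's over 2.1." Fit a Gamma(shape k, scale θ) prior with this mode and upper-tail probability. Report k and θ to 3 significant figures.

Gamma(k,θ) with k>1 has mode (k−1)θ, so θ = 1.29/(k−1).
Need P(X < 2.1) = 0.9 with θ tied to k this way. Start at k = 2, θ = 1.29: P(X<2.1) ≈ 0.484.
Too low — raise k to concentrate. Iterating converges to k ≈ 8.93.
Then θ = 1.29/(8.93−1) ≈ 0.163.

k ≈ 8.93, θ ≈ 0.163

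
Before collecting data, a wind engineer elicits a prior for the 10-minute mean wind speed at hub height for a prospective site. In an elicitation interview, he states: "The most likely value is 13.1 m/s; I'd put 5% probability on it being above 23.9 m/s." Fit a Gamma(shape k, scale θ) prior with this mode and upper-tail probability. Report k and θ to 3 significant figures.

Gamma(k,θ) with k>1 has mode (k−1)θ, so θ = 13.1/(k−1).
Need P(X < 23.9) = 0.95 with θ tied to k this way. Start at k = 2, θ = 13.1: P(X<23.9) ≈ 0.544.
Too low — raise k to concentrate. Iterating converges to k ≈ 8.7.
Then θ = 13.1/(8.7−1) ≈ 1.7.

k ≈ 8.7, θ ≈ 1.7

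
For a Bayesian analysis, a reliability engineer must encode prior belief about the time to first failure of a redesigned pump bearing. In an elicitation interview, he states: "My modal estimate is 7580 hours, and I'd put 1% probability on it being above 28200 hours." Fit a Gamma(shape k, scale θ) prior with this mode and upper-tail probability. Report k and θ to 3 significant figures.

k ≈ 3.47, θ ≈ 3070

Gamma(k,θ) with k>1 has mode (k−1)θ, so θ = 7580/(k−1).
Need P(X < 28200) = 0.99 with θ tied to k this way. Start at k = 2, θ = 7580: P(X<28200) ≈ 0.886.
Too low — raise k to concentrate. Iterating converges to k ≈ 3.47.
Then θ = 7580/(3.47−1) ≈ 3070.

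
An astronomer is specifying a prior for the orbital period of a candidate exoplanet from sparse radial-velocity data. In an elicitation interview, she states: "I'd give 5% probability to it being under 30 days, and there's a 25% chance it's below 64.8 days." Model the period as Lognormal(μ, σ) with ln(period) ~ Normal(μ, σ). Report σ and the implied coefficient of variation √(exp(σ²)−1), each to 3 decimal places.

If T ~ Lognormal(μ,σ) then ln T ~ Normal(μ,σ), so the p-quantile of ln T is μ + z_p·σ.
ln(30) = 3.401 and ln(64.8) = 4.171; z_{0.05} = -1.645, z_{0.25} = -0.6745.
σ = (4.171 − 3.401)/(-0.6745 − (-1.645)) = 0.794.
μ = 3.401 − (-1.645)·0.794 = 4.707.
CV = √(exp(σ²)−1) = √(exp(0.6298)−1) = 0.937.

σ ≈ 0.794, CV ≈ 0.937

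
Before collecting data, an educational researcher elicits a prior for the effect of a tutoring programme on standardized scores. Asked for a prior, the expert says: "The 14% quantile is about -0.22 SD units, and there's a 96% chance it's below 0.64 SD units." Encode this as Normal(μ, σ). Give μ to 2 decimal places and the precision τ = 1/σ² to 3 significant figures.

The p-quantile of Normal(μ,σ) is μ + z_p·σ, with z_{0.14} = -1.08 and z_{0.96} = 1.751.
Eliminate σ: μ = (z₂·x₁ − z₁·x₂)/(z₂ − z₁) = (1.751·-0.22 − (-1.08)·0.64)/2.831 = 0.11.
Then σ = (x₂ − x₁)/(z₂ − z₁) = (0.64 − -0.22)/2.831 = 0.30.
Precision τ = 1/σ² = 1/0.3038² = 10.8.

μ = 0.11, τ = 10.8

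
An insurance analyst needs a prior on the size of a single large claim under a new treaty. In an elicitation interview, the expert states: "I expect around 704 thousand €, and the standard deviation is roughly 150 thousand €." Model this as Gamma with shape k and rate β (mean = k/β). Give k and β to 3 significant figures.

For Gamma(k, rate β): mean = k/β, variance = k/β², so CV = 1/√k.
CV = SD/mean = 150/704 = 0.2131, hence k = 1/CV² = 22.
Then β = k/mean = 22/704 = 0.0313.

k ≈ 22, β ≈ 0.0313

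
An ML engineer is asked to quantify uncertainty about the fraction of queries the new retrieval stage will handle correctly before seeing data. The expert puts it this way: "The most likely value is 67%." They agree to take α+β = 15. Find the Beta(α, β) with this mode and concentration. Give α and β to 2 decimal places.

For α,β > 1 the Beta mode is (α−1)/(α+β−2). With α+β = 15, the mode is (α−1)/13.
Set (α−1)/13 = 0.67 → α = 1 + 0.67·13 = 9.71.
β = 15 − α = 5.29.

α = 9.71, β = 5.29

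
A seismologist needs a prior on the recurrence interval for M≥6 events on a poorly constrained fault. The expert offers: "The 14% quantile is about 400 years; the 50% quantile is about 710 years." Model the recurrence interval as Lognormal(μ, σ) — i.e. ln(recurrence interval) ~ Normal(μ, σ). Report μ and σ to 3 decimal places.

μ ≈ 6.565, σ ≈ 0.531

If T ~ Lognormal(μ,σ) then ln T ~ Normal(μ,σ), so the p-quantile of ln T is μ + z_p·σ.
ln(400) = 5.991 and ln(710) = 6.565; z_{0.14} = -1.08, z_{0.5} = 0.
σ = (6.565 − 5.991)/(0 − (-1.08)) = 0.531.
μ = 5.991 − (-1.08)·0.531 = 6.565.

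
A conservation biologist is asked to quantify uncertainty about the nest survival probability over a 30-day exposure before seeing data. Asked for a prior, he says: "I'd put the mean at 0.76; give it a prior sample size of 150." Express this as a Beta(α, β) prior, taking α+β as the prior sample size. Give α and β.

α = 114, β = 36

Under the effective-sample-size interpretation, Beta(α, β) has prior mean α/(α+β) and prior sample size α+β.
So α+β = 150 and α/(α+β) = 0.76, giving α = 0.76·150 = 114 and β = 150 − 114 = 36.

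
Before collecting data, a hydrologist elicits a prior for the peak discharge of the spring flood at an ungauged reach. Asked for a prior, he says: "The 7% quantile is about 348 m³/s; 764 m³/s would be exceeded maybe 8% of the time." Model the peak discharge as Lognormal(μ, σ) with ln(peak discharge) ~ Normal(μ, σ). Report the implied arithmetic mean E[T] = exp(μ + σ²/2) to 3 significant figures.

If T ~ Lognormal(μ,σ) then ln T ~ Normal(μ,σ), so the p-quantile of ln T is μ + z_p·σ.
ln(348) = 5.852 and ln(764) = 6.639; z_{0.07} = -1.476, z_{0.92} = 1.405.
σ = (6.639 − 5.852)/(1.405 − (-1.476)) = 0.273.
μ = 5.852 − (-1.476)·0.273 = 6.255.
E[T] = exp(μ + σ²/2) = exp(6.255 + 0.0373) = 540 m³/s.

E[T] ≈ 540 m³/s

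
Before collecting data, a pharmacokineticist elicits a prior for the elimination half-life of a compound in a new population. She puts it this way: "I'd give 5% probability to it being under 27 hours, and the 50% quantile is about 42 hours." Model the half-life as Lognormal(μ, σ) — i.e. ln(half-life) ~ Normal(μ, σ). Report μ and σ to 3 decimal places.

If T ~ Lognormal(μ,σ) then ln T ~ Normal(μ,σ), so the p-quantile of ln T is μ + z_p·σ.
ln(27) = 3.296 and ln(42) = 3.738; z_{0.05} = -1.645, z_{0.5} = 0.
σ = (3.738 − 3.296)/(0 − (-1.645)) = 0.269.
μ = 3.296 − (-1.645)·0.269 = 3.738.

μ ≈ 3.738, σ ≈ 0.269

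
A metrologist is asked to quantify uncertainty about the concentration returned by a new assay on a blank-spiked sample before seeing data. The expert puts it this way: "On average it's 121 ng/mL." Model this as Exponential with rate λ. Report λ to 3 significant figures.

Exponential mean = 1/λ, so λ = 1/121.0 = 0.00826.

λ ≈ 0.00826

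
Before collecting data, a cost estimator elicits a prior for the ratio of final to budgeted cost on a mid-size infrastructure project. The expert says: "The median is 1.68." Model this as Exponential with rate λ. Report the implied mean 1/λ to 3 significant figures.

mean ≈ 2.42

Exponential median = ln 2 / λ, so λ = ln 2 / 1.68 = 0.413.
Mean = 1/λ = 2.42.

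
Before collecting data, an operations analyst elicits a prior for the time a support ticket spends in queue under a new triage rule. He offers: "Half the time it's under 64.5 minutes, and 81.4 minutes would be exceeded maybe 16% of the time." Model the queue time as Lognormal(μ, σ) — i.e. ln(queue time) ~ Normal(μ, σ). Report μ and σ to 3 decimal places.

μ ≈ 4.167, σ ≈ 0.234

If T ~ Lognormal(μ,σ) then ln T ~ Normal(μ,σ), so the p-quantile of ln T is μ + z_p·σ.
ln(64.5) = 4.167 and ln(81.4) = 4.399; z_{0.5} = 0, z_{0.84} = 0.9945.
σ = (4.399 − 4.167)/(0.9945 − (0)) = 0.234.
μ = 4.167 − (0)·0.234 = 4.167.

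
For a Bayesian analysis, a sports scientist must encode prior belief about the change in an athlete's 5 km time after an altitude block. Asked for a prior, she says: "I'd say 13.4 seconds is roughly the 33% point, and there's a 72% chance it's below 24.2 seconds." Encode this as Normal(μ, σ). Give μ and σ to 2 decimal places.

μ = 18.05, σ = 10.56

For Normal(μ,σ), the p-quantile is μ + z_p·σ. Here z_{0.33} = -0.4399, z_{0.72} = 0.5828.
So 13.4 = μ − 0.4399σ and 24.2 = μ + 0.5828σ.
Subtracting: σ = (24.2 − 13.4)/(0.5828 − (-0.4399)) = 10.56.
Then μ = 13.4 − (-0.4399)·10.56 = 18.05.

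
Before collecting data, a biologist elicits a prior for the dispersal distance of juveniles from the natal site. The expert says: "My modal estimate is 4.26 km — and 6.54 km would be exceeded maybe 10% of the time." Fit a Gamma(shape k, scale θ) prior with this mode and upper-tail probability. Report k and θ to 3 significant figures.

Gamma(k,θ) with k>1 has mode (k−1)θ, so θ = 4.26/(k−1).
Need P(X < 6.54) = 0.9 with θ tied to k this way. Start at k = 2, θ = 4.26: P(X<6.54) ≈ 0.454.
Too low — raise k to concentrate. Iterating converges to k ≈ 11.2.
Then θ = 4.26/(11.2−1) ≈ 0.419.

k ≈ 11.2, θ ≈ 0.419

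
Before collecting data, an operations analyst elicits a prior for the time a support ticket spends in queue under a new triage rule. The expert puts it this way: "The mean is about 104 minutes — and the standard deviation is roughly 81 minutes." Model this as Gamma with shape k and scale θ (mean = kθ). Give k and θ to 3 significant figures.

For Gamma(k, scale θ): mean = kθ, variance = kθ², so CV = 1/√k.
CV = SD/mean = 81/104 = 0.7788, hence k = 1/CV² = 1.65.
Then θ = mean/k = 104/1.65 = 63.1.

k ≈ 1.65, θ ≈ 63.1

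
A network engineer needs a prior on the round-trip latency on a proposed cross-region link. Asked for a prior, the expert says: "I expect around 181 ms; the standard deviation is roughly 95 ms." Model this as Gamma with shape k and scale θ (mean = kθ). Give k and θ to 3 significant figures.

For Gamma(k, scale θ): mean = kθ, variance = kθ², so CV = 1/√k.
CV = SD/mean = 95/181 = 0.5249, hence k = 1/CV² = 3.63.
Then θ = mean/k = 181/3.63 = 49.9.

k ≈ 3.63, θ ≈ 49.9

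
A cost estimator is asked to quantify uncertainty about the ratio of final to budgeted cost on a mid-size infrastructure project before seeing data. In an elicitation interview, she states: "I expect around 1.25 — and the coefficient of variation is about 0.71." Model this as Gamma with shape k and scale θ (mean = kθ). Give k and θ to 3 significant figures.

k ≈ 1.98, θ ≈ 0.63

For Gamma(k, scale θ): mean = kθ, variance = kθ², so CV = 1/√k.
CV = 0.71, hence k = 1/CV² = 1.98.
Then θ = mean/k = 1.25/1.98 = 0.63.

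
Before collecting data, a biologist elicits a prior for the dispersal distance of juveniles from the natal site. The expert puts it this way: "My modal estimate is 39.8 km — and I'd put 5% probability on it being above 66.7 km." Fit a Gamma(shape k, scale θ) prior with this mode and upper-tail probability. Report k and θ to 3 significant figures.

k ≈ 11.5, θ ≈ 3.8

Gamma(k,θ) with k>1 has mode (k−1)θ, so θ = 39.8/(k−1).
Need P(X < 66.7) = 0.95 with θ tied to k this way. Start at k = 2, θ = 39.8: P(X<66.7) ≈ 0.499.
Too low — raise k to concentrate. Iterating converges to k ≈ 11.5.
Then θ = 39.8/(11.5−1) ≈ 3.8.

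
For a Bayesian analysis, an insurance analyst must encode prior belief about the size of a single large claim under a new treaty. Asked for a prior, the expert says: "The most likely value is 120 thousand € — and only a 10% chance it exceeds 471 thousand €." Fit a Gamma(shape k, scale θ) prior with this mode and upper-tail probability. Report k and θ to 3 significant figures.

k ≈ 1.99, θ ≈ 122

Gamma(k,θ) with k>1 has mode (k−1)θ, so θ = 120/(k−1).
Need P(X < 471) = 0.9 with θ tied to k this way. Start at k = 2, θ = 120: P(X<471) ≈ 0.903.
Too high — lower k to spread out. Iterating converges to k ≈ 1.99.
Then θ = 120/(1.99−1) ≈ 122.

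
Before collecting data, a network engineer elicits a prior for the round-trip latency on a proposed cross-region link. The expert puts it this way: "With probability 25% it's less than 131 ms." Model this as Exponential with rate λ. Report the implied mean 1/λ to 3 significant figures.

mean ≈ 455 ms

P(T < 131.0) = 1 − e^(−λ·131.0) = 0.25, so λ = −ln(1−0.25)/131.0 = −ln(0.75)/131.0 = 0.0022.
Mean = 1/λ = 455 ms.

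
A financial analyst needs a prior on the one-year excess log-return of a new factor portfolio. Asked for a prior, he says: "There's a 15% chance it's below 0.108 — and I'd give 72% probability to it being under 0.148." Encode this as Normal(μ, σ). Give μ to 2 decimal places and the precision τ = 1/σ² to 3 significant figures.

μ = 0.13, τ = 1640

For Normal(μ,σ), the p-quantile is μ + z_p·σ. Here z_{0.15} = -1.036, z_{0.72} = 0.5828.
So 0.108 = μ − 1.036σ and 0.148 = μ + 0.5828σ.
Subtracting: σ = (0.148 − 0.108)/(0.5828 − (-1.036)) = 0.02.
Then μ = 0.108 − (-1.036)·0.02 = 0.13.
Precision τ = 1/σ² = 1/0.0247² = 1640.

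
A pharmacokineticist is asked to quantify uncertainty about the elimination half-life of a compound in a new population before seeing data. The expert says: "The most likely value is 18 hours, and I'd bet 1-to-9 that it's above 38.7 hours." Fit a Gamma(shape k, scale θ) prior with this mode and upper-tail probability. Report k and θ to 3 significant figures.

Gamma(k,θ) with k>1 has mode (k−1)θ, so θ = 18/(k−1).
Need P(X < 38.7) = 0.9 with θ tied to k this way. Start at k = 2, θ = 18: P(X<38.7) ≈ 0.633.
Too low — raise k to concentrate. Iterating converges to k ≈ 4.28.
Then θ = 18/(4.28−1) ≈ 5.49.

k ≈ 4.28, θ ≈ 5.49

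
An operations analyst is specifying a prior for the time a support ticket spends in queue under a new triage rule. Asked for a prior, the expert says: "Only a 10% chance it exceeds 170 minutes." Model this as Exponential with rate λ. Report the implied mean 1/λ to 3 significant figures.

mean ≈ 73.8 minutes

P(T > 170.0) = e^(−λ·170.0) = 0.1, so λ = −ln(0.1)/170.0 = 0.0135.
Mean = 1/λ = 73.8 minutes.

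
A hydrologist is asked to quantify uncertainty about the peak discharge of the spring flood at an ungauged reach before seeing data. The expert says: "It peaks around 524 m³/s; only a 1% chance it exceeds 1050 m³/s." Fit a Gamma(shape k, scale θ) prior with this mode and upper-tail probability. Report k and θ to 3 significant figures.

Gamma(k,θ) with k>1 has mode (k−1)θ, so θ = 524/(k−1).
Need P(X < 1050) = 0.99 with θ tied to k this way. Start at k = 2, θ = 524: P(X<1050) ≈ 0.595.
Too low — raise k to concentrate. Iterating converges to k ≈ 11.2.
Then θ = 524/(11.2−1) ≈ 51.6.

k ≈ 11.2, θ ≈ 51.6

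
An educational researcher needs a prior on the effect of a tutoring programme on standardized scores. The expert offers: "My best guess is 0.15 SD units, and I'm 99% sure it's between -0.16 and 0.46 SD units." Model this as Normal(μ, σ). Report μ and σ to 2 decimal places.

A symmetric 99% interval runs μ ± z·σ with z = 2.576.
Half-width = 0.31, so σ = 0.31/2.576 = 0.12.
μ is the stated best guess, 0.15.

μ = 0.15, σ = 0.12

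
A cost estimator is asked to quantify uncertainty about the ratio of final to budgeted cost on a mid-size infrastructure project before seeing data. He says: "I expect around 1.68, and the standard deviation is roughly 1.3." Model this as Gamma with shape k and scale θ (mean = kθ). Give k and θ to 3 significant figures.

k ≈ 1.67, θ ≈ 1.01

For Gamma(k, scale θ): mean = kθ, variance = kθ², so CV = 1/√k.
CV = SD/mean = 1.3/1.68 = 0.7738, hence k = 1/CV² = 1.67.
Then θ = mean/k = 1.68/1.67 = 1.01.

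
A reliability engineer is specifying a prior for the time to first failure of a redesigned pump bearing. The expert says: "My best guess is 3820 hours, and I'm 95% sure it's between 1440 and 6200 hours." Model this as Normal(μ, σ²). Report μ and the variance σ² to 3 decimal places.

μ = 3820.000, σ² = 1474543.986

A symmetric 95% interval runs μ ± z·σ with z = 1.96.
Half-width = 2380, so σ = 2380/1.96 = 1214.3080 and σ² = 1474543.986.
μ is the stated best guess, 3820.000.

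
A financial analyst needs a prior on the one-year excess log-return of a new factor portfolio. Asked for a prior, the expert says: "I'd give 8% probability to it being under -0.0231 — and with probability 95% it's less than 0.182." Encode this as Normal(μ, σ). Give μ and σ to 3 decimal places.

For Normal(μ,σ), the p-quantile is μ + z_p·σ. Here z_{0.08} = -1.405, z_{0.95} = 1.645.
So -0.0231 = μ − 1.405σ and 0.182 = μ + 1.645σ.
Subtracting: σ = (0.182 − -0.0231)/(1.645 − (-1.405)) = 0.067.
Then μ = -0.0231 − (-1.405)·0.067 = 0.071.

μ = 0.071, σ = 0.067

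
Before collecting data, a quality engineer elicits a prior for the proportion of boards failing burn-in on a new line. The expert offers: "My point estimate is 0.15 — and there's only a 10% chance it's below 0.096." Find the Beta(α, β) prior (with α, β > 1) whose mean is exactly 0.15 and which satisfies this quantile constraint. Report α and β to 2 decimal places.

With mean 0.15 fixed, write α = 0.15s, β = 0.85s where s = α+β.
Need P(θ < 0.096) = 0.1 under Beta(0.15s, 0.85s). Normal approximation: (q−m)/√(m(1−m)/s) ≈ z_{0.1} = -1.28, so s ≈ 0.15·0.85·(-1.28)²/(0.096−0.15)² = 71.8.
At s = 71.8: P(θ<0.096) ≈ 0.086. Adjusting to match 0.1 gives s ≈ 64.38.
So α = 0.15·64.38 ≈ 9.66, β = 0.85·64.38 ≈ 54.73.

α ≈ 9.66, β ≈ 54.73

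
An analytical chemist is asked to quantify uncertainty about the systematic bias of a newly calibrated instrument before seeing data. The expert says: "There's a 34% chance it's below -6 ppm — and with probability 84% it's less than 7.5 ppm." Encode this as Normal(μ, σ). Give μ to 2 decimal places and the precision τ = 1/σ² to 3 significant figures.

μ = -2.04, τ = 0.0109

For Normal(μ,σ), the p-quantile is μ + z_p·σ. Here z_{0.34} = -0.4125, z_{0.84} = 0.9945.
So -6 = μ − 0.4125σ and 7.5 = μ + 0.9945σ.
Subtracting: σ = (7.5 − -6)/(0.9945 − (-0.4125)) = 9.60.
Then μ = -6 − (-0.4125)·9.60 = -2.04.
Precision τ = 1/σ² = 1/9.595² = 0.0109.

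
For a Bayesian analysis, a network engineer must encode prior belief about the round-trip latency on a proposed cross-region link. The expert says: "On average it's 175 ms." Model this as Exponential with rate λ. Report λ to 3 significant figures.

λ ≈ 0.00571

Exponential mean = 1/λ, so λ = 1/175.0 = 0.00571.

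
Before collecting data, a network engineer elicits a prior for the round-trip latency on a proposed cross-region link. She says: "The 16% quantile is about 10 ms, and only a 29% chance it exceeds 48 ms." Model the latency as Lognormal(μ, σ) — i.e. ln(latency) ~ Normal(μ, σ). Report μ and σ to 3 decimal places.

μ ≈ 3.310, σ ≈ 1.013

If T ~ Lognormal(μ,σ) then ln T ~ Normal(μ,σ), so the p-quantile of ln T is μ + z_p·σ.
ln(10) = 2.303 and ln(48) = 3.871; z_{0.16} = -0.9945, z_{0.71} = 0.5534.
σ = (3.871 − 2.303)/(0.5534 − (-0.9945)) = 1.013.
μ = 2.303 − (-0.9945)·1.013 = 3.310.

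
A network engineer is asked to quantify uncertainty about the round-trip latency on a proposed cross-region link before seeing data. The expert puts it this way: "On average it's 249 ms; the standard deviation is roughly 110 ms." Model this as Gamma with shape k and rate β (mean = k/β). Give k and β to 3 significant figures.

For Gamma(k, rate β): mean = k/β, variance = k/β², so CV = 1/√k.
CV = SD/mean = 110/249 = 0.4418, hence k = 1/CV² = 5.12.
Then β = k/mean = 5.12/249 = 0.0206.

k ≈ 5.12, β ≈ 0.0206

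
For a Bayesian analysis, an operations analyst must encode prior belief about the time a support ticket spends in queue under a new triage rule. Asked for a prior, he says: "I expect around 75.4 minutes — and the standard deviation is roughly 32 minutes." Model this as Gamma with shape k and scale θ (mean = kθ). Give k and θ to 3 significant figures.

For Gamma(k, scale θ): mean = kθ, variance = kθ², so CV = 1/√k.
CV = SD/mean = 32/75.4 = 0.4244, hence k = 1/CV² = 5.55.
Then θ = mean/k = 75.4/5.55 = 13.6.

k ≈ 5.55, θ ≈ 13.6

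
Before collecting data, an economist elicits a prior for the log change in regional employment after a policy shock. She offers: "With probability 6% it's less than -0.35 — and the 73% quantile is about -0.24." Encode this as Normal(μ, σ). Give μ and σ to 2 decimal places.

For Normal(μ,σ), the p-quantile is μ + z_p·σ. Here z_{0.06} = -1.555, z_{0.73} = 0.6128.
So -0.35 = μ − 1.555σ and -0.24 = μ + 0.6128σ.
Subtracting: σ = (-0.24 − -0.35)/(0.6128 − (-1.555)) = 0.05.
Then μ = -0.35 − (-1.555)·0.05 = -0.27.

μ = -0.27, σ = 0.05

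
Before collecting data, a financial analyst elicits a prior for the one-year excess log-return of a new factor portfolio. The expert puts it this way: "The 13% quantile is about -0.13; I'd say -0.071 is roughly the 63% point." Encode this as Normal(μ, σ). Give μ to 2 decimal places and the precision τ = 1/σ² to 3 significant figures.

The p-quantile of Normal(μ,σ) is μ + z_p·σ, with z_{0.13} = -1.126 and z_{0.63} = 0.3319.
Eliminate σ: μ = (z₂·x₁ − z₁·x₂)/(z₂ − z₁) = (0.3319·-0.13 − (-1.126)·-0.071)/1.458 = -0.08.
Then σ = (x₂ − x₁)/(z₂ − z₁) = (-0.071 − -0.13)/1.458 = 0.04.
Precision τ = 1/σ² = 1/0.04046² = 611.

μ = -0.08, τ = 611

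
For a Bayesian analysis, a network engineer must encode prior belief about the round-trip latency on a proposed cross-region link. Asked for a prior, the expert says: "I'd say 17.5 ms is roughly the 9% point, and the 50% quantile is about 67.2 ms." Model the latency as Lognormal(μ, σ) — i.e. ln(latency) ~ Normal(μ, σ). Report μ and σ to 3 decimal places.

μ ≈ 4.208, σ ≈ 1.004

If T ~ Lognormal(μ,σ) then ln T ~ Normal(μ,σ), so the p-quantile of ln T is μ + z_p·σ.
ln(17.5) = 2.862 and ln(67.2) = 4.208; z_{0.09} = -1.341, z_{0.5} = 0.
σ = (4.208 − 2.862)/(0 − (-1.341)) = 1.004.
μ = 2.862 − (-1.341)·1.004 = 4.208.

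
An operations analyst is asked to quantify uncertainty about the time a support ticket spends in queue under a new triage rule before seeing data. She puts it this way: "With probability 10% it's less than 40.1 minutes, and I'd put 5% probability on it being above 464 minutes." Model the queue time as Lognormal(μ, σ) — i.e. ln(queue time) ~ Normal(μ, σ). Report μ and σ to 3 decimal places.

If T ~ Lognormal(μ,σ) then ln T ~ Normal(μ,σ), so the p-quantile of ln T is μ + z_p·σ.
ln(40.1) = 3.691 and ln(464) = 6.14; z_{0.1} = -1.282, z_{0.95} = 1.645.
σ = (6.14 − 3.691)/(1.645 − (-1.282)) = 0.837.
μ = 3.691 − (-1.282)·0.837 = 4.764.

μ ≈ 4.764, σ ≈ 0.837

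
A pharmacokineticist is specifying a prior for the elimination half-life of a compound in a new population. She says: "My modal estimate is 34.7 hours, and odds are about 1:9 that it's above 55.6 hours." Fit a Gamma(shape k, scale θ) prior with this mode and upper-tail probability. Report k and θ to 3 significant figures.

Gamma(k,θ) with k>1 has mode (k−1)θ, so θ = 34.7/(k−1).
Need P(X < 55.6) = 0.9 with θ tied to k this way. Start at k = 2, θ = 34.7: P(X<55.6) ≈ 0.476.
Too low — raise k to concentrate. Iterating converges to k ≈ 9.45.
Then θ = 34.7/(9.45−1) ≈ 4.1.

k ≈ 9.45, θ ≈ 4.1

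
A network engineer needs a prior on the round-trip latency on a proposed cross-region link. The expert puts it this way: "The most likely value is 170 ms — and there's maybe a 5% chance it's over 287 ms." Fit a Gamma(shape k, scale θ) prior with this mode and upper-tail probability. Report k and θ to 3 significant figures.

k ≈ 11.2, θ ≈ 16.7

Gamma(k,θ) with k>1 has mode (k−1)θ, so θ = 170/(k−1).
Need P(X < 287) = 0.95 with θ tied to k this way. Start at k = 2, θ = 170: P(X<287) ≈ 0.503.
Too low — raise k to concentrate. Iterating converges to k ≈ 11.2.
Then θ = 170/(11.2−1) ≈ 16.7.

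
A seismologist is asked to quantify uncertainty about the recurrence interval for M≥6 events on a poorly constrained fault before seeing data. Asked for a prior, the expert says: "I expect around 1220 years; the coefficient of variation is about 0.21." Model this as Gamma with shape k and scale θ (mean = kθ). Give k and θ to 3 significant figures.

k ≈ 22.7, θ ≈ 53.8

For Gamma(k, scale θ): mean = kθ, variance = kθ², so CV = 1/√k.
CV = 0.21, hence k = 1/CV² = 22.7.
Then θ = mean/k = 1220/22.7 = 53.8.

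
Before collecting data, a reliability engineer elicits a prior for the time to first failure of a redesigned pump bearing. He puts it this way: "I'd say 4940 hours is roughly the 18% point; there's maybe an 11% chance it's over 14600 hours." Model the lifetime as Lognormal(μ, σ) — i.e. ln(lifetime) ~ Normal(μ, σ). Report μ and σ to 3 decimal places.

μ ≈ 8.968, σ ≈ 0.506

If T ~ Lognormal(μ,σ) then ln T ~ Normal(μ,σ), so the p-quantile of ln T is μ + z_p·σ.
ln(4940) = 8.505 and ln(14600) = 9.589; z_{0.18} = -0.9154, z_{0.89} = 1.227.
σ = (9.589 − 8.505)/(1.227 − (-0.9154)) = 0.506.
μ = 8.505 − (-0.9154)·0.506 = 8.968.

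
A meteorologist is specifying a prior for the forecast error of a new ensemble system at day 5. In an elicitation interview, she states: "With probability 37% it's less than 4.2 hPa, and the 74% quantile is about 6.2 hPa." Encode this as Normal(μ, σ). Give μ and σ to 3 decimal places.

μ = 4.881, σ = 2.051

The p-quantile of Normal(μ,σ) is μ + z_p·σ, with z_{0.37} = -0.3319 and z_{0.74} = 0.6433.
Eliminate σ: μ = (z₂·x₁ − z₁·x₂)/(z₂ − z₁) = (0.6433·4.2 − (-0.3319)·6.2)/0.9752 = 4.881.
Then σ = (x₂ − x₁)/(z₂ − z₁) = (6.2 − 4.2)/0.9752 = 2.051.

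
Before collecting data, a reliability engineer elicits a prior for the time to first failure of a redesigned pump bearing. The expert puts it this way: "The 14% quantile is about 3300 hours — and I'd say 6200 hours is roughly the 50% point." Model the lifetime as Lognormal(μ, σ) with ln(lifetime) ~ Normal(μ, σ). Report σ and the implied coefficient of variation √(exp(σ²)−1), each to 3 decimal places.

If T ~ Lognormal(μ,σ) then ln T ~ Normal(μ,σ), so the p-quantile of ln T is μ + z_p·σ.
ln(3300) = 8.102 and ln(6200) = 8.732; z_{0.14} = -1.08, z_{0.5} = 0.
σ = (8.732 − 8.102)/(0 − (-1.08)) = 0.584.
μ = 8.102 − (-1.08)·0.584 = 8.732.
CV = √(exp(σ²)−1) = √(exp(0.3408)−1) = 0.637.

σ ≈ 0.584, CV ≈ 0.637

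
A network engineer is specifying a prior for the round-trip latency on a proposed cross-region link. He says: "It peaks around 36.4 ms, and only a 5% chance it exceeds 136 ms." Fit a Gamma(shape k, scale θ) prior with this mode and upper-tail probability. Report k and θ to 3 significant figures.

Gamma(k,θ) with k>1 has mode (k−1)θ, so θ = 36.4/(k−1).
Need P(X < 136) = 0.95 with θ tied to k this way. Start at k = 2, θ = 36.4: P(X<136) ≈ 0.887.
Too low — raise k to concentrate. Iterating converges to k ≈ 2.47.
Then θ = 36.4/(2.47−1) ≈ 24.8.

k ≈ 2.47, θ ≈ 24.8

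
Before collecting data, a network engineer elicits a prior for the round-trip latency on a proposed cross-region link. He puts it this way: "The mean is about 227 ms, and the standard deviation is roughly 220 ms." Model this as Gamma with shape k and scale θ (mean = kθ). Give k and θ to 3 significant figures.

For Gamma(k, scale θ): mean = kθ, variance = kθ², so CV = 1/√k.
CV = SD/mean = 220/227 = 0.9692, hence k = 1/CV² = 1.06.
Then θ = mean/k = 227/1.06 = 213.

k ≈ 1.06, θ ≈ 213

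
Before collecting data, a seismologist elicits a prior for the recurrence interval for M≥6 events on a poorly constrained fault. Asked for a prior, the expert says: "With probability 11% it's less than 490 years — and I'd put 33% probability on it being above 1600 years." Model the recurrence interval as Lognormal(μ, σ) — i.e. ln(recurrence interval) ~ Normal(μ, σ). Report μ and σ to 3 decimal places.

μ ≈ 7.065, σ ≈ 0.710

If T ~ Lognormal(μ,σ) then ln T ~ Normal(μ,σ), so the p-quantile of ln T is μ + z_p·σ.
ln(490) = 6.194 and ln(1600) = 7.378; z_{0.11} = -1.227, z_{0.67} = 0.4399.
σ = (7.378 − 6.194)/(0.4399 − (-1.227)) = 0.710.
μ = 6.194 − (-1.227)·0.710 = 7.065.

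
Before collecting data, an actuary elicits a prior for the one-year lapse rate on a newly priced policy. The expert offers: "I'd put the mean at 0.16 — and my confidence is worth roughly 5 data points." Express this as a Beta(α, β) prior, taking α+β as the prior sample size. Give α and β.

Under the effective-sample-size interpretation, Beta(α, β) has prior mean α/(α+β) and prior sample size α+β.
So α+β = 5 and α/(α+β) = 0.16, giving α = 0.16·5 = 0.8 and β = 5 − 0.8 = 4.2.

α = 0.8, β = 4.2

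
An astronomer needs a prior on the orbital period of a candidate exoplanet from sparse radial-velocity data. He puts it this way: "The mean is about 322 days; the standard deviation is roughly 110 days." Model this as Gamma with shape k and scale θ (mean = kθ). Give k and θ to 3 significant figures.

For Gamma(k, scale θ): mean = kθ, variance = kθ², so CV = 1/√k.
CV = SD/mean = 110/322 = 0.3416, hence k = 1/CV² = 8.57.
Then θ = mean/k = 322/8.57 = 37.6.

k ≈ 8.57, θ ≈ 37.6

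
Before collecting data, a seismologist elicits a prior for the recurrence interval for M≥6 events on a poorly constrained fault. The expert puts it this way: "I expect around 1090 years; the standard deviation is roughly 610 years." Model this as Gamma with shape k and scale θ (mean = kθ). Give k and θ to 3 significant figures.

For Gamma(k, scale θ): mean = kθ, variance = kθ², so CV = 1/√k.
CV = SD/mean = 610/1090 = 0.5596, hence k = 1/CV² = 3.19.
Then θ = mean/k = 1090/3.19 = 341.

k ≈ 3.19, θ ≈ 341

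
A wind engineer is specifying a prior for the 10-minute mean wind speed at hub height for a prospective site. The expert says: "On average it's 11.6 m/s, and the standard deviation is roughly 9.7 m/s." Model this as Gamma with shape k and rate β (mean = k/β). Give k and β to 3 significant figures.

k ≈ 1.43, β ≈ 0.123

For Gamma(k, rate β): mean = k/β, variance = k/β², so CV = 1/√k.
CV = SD/mean = 9.7/11.6 = 0.8362, hence k = 1/CV² = 1.43.
Then β = k/mean = 1.43/11.6 = 0.123.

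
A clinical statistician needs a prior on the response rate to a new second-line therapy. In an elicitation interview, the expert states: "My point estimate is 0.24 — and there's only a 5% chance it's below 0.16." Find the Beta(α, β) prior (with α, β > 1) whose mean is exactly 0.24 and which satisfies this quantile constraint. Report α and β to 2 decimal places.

α ≈ 16.35, β ≈ 51.76

With mean 0.24 fixed, write α = 0.24s, β = 0.76s where s = α+β.
Need P(θ < 0.16) = 0.05 under Beta(0.24s, 0.76s). Normal approximation: (q−m)/√(m(1−m)/s) ≈ z_{0.05} = -1.64, so s ≈ 0.24·0.76·(-1.64)²/(0.16−0.24)² = 77.1.
At s = 77.1: P(θ<0.16) ≈ 0.039. Adjusting to match 0.05 gives s ≈ 68.11.
So α = 0.24·68.11 ≈ 16.35, β = 0.76·68.11 ≈ 51.76.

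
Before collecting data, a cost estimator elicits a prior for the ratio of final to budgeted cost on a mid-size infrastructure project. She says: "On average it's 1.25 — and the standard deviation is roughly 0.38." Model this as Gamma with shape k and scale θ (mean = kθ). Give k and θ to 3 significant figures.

For Gamma(k, scale θ): mean = kθ, variance = kθ², so CV = 1/√k.
CV = SD/mean = 0.38/1.25 = 0.304, hence k = 1/CV² = 10.8.
Then θ = mean/k = 1.25/10.8 = 0.116.

k ≈ 10.8, θ ≈ 0.116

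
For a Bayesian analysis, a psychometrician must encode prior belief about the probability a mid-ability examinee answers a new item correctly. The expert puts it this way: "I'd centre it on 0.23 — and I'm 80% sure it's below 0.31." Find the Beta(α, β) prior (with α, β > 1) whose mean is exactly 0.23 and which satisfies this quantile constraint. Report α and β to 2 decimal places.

With mean 0.23 fixed, write α = 0.23s, β = 0.77s where s = α+β.
Need P(θ < 0.31) = 0.8 under Beta(0.23s, 0.77s). Normal approximation: (q−m)/√(m(1−m)/s) ≈ z_{0.8} = 0.842, so s ≈ 0.23·0.77·(0.842)²/(0.31−0.23)² = 19.6.
At s = 19.6: P(θ<0.31) ≈ 0.809. Adjusting to match 0.8 gives s ≈ 17.87.
So α = 0.23·17.87 ≈ 4.11, β = 0.77·17.87 ≈ 13.76.

α ≈ 4.11, β ≈ 13.76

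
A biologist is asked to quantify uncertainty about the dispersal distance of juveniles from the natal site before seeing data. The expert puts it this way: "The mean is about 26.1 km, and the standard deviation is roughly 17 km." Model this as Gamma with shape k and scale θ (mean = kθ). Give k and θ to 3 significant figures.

For Gamma(k, scale θ): mean = kθ, variance = kθ², so CV = 1/√k.
CV = SD/mean = 17/26.1 = 0.6513, hence k = 1/CV² = 2.36.
Then θ = mean/k = 26.1/2.36 = 11.1.

k ≈ 2.36, θ ≈ 11.1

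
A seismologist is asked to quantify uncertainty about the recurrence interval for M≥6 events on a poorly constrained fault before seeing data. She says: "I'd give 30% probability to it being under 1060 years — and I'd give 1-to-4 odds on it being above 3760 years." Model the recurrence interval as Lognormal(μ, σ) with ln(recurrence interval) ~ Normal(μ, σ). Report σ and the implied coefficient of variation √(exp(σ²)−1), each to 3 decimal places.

If T ~ Lognormal(μ,σ) then ln T ~ Normal(μ,σ), so the p-quantile of ln T is μ + z_p·σ.
ln(1060) = 6.966 and ln(3760) = 8.232; z_{0.3} = -0.5244, z_{0.8} = 0.8416.
σ = (8.232 − 6.966)/(0.8416 − (-0.5244)) = 0.927.
μ = 6.966 − (-0.5244)·0.927 = 7.452.
CV = √(exp(σ²)−1) = √(exp(0.8591)−1) = 1.167.

σ ≈ 0.927, CV ≈ 1.167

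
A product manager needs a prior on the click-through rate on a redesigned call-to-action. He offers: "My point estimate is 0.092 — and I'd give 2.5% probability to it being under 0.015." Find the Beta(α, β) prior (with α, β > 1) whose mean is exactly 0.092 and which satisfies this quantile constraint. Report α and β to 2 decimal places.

With mean 0.092 fixed, write α = 0.092s, β = 0.908s where s = α+β.
Need P(θ < 0.015) = 0.025 under Beta(0.092s, 0.908s). Normal approximation: (q−m)/√(m(1−m)/s) ≈ z_{0.025} = -1.96, so s ≈ 0.092·0.908·(-1.96)²/(0.015−0.092)² = 54.1.
At s = 54.1: P(θ<0.015) ≈ 0.001. Adjusting to match 0.025 gives s ≈ 25.57.
So α = 0.092·25.57 ≈ 2.35, β = 0.908·25.57 ≈ 23.22.

α ≈ 2.35, β ≈ 23.22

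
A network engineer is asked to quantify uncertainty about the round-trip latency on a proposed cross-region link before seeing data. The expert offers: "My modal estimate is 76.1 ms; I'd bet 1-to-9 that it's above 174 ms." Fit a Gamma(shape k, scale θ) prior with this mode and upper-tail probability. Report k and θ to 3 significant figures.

k ≈ 3.81, θ ≈ 27.1

Gamma(k,θ) with k>1 has mode (k−1)θ, so θ = 76.1/(k−1).
Need P(X < 174) = 0.9 with θ tied to k this way. Start at k = 2, θ = 76.1: P(X<174) ≈ 0.666.
Too low — raise k to concentrate. Iterating converges to k ≈ 3.81.
Then θ = 76.1/(3.81−1) ≈ 27.1.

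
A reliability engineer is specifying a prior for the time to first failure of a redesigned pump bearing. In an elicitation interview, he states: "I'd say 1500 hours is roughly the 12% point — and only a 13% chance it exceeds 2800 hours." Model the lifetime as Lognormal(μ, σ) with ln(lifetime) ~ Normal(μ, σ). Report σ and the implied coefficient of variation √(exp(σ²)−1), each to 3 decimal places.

If T ~ Lognormal(μ,σ) then ln T ~ Normal(μ,σ), so the p-quantile of ln T is μ + z_p·σ.
ln(1500) = 7.313 and ln(2800) = 7.937; z_{0.12} = -1.175, z_{0.87} = 1.126.
σ = (7.937 − 7.313)/(1.126 − (-1.175)) = 0.271.
μ = 7.313 − (-1.175)·0.271 = 7.632.
CV = √(exp(σ²)−1) = √(exp(0.0736)−1) = 0.276.

σ ≈ 0.271, CV ≈ 0.276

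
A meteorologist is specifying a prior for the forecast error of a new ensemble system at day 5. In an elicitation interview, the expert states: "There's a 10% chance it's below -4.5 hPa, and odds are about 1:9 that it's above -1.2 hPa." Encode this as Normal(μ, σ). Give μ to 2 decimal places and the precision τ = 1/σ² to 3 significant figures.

μ = -2.85, τ = 0.603

The p-quantile of Normal(μ,σ) is μ + z_p·σ, with z_{0.1} = -1.282 and z_{0.9} = 1.282.
Eliminate σ: μ = (z₂·x₁ − z₁·x₂)/(z₂ − z₁) = (1.282·-4.5 − (-1.282)·-1.2)/2.563 = -2.85.
Then σ = (x₂ − x₁)/(z₂ − z₁) = (-1.2 − -4.5)/2.563 = 1.29.
Precision τ = 1/σ² = 1/1.288² = 0.603.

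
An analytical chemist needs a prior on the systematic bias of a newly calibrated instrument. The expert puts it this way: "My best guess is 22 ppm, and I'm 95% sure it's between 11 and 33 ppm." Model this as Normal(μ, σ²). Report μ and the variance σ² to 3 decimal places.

μ = 22.000, σ² = 31.498

A symmetric 95% interval runs μ ± z·σ with z = 1.96.
Half-width = 11, so σ = 11/1.96 = 5.6123 and σ² = 31.498.
μ is the stated best guess, 22.000.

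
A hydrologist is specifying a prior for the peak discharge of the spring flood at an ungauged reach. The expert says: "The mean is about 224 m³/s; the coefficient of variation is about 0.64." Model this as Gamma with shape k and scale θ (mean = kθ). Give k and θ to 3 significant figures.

For Gamma(k, scale θ): mean = kθ, variance = kθ², so CV = 1/√k.
CV = 0.64, hence k = 1/CV² = 2.44.
Then θ = mean/k = 224/2.44 = 91.8.

k ≈ 2.44, θ ≈ 91.8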